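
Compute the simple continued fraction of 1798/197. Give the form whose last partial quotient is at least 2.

[9; 7, 1, 7, 3]

1798 = 9·197 + 25
197 = 7·25 + 22
25 = 1·22 + 3
22 = 7·3 + 1
3 = 3·1 + 0  (stop)
So 1798/197 = [9; 7, 1, 7, 3].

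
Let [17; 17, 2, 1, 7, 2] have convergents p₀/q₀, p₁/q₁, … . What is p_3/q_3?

Using pₖ = aₖpₖ₋₁ + pₖ₋₂, qₖ = aₖqₖ₋₁ + qₖ₋₂ (with p₋₁=1, p₋₂=0, q₋₁=0, q₋₂=1):
  k=0: a=17, p=17, q=1
  k=1: a=17, p=290, q=17
  k=2: a=2, p=597, q=35
  k=3: a=1, p=887, q=52

887/52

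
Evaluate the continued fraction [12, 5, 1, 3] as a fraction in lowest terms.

Fold from the inside: start with 3/1.
  1 + 1/3 = 4/3
  5 + 3/4 = 23/4
  12 + 4/23 = 280/23

280/23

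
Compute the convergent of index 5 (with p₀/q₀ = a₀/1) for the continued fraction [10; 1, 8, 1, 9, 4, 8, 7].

4425/406

Using pₖ = aₖpₖ₋₁ + pₖ₋₂, qₖ = aₖqₖ₋₁ + qₖ₋₂ (with p₋₁=1, p₋₂=0, q₋₁=0, q₋₂=1):
  k=0: a=10, p=10, q=1
  k=1: a=1, p=11, q=1
  k=2: a=8, p=98, q=9
  k=3: a=1, p=109, q=10
  k=4: a=9, p=1079, q=99
  k=5: a=4, p=4425, q=406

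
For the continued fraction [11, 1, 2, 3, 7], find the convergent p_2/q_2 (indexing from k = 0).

35/3

Using pₖ = aₖpₖ₋₁ + pₖ₋₂, qₖ = aₖqₖ₋₁ + qₖ₋₂ (with p₋₁=1, p₋₂=0, q₋₁=0, q₋₂=1):
  k=0: a=11, p=11, q=1
  k=1: a=1, p=12, q=1
  k=2: a=2, p=35, q=3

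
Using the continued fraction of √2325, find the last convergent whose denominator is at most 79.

√2325 = [48; 4, 1, 1, 2, 1, 1, 4, 96, …] (period length 8).
Convergents:
  p_0/q_0 = 48/1
  p_1/q_1 = 193/4
  p_2/q_2 = 241/5
  p_3/q_3 = 434/9
  p_4/q_4 = 1109/23
  p_5/q_5 = 1543/32
  p_6/q_6 = 2652/55
  p_7/q_7 = 12151/252
q_6 = 55 ≤ 79 < 252 = q_7, so the answer is 2652/55.

2652/55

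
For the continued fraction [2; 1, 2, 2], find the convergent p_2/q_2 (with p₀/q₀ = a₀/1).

8/3

Using pₖ = aₖpₖ₋₁ + pₖ₋₂, qₖ = aₖqₖ₋₁ + qₖ₋₂ (with p₋₁=1, p₋₂=0, q₋₁=0, q₋₂=1):
  k=0: a=2, p=2, q=1
  k=1: a=1, p=3, q=1
  k=2: a=2, p=8, q=3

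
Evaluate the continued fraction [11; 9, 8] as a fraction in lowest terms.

811/73

Fold from the inside: start with 8/1.
  9 + 1/8 = 73/8
  11 + 8/73 = 811/73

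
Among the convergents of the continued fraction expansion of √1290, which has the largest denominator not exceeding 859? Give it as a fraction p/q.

√1290 = [35; 1, 10, 1, 70, …] (period length 4).
Convergents:
  p_0/q_0 = 35/1
  p_1/q_1 = 36/1
  p_2/q_2 = 395/11
  p_3/q_3 = 431/12
  p_4/q_4 = 30565/851
  p_5/q_5 = 30996/863
q_4 = 851 ≤ 859 < 863 = q_5, so the answer is 30565/851.

30565/851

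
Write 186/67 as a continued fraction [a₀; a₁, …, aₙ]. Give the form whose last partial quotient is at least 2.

[2; 1, 3, 2, 7]

186 = 2×67 + 52
67 = 1×52 + 15
52 = 3×15 + 7
15 = 2×7 + 1
7 = 7×1 + 0  (stop)
So 186/67 = [2; 1, 3, 2, 7].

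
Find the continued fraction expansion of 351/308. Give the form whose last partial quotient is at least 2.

351 = 1*308 + 43
308 = 7*43 + 7
43 = 6*7 + 1
7 = 7*1 + 0  (stop)
So 351/308 = [1; 7, 6, 7].

[1; 7, 6, 7]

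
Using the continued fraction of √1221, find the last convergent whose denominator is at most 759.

√1221 = [34; 1, 16, 2, 16, 1, 68, …] (period length 6).
Convergents:
  p_0/q_0 = 34/1
  p_1/q_1 = 35/1
  p_2/q_2 = 594/17
  p_3/q_3 = 1223/35
  p_4/q_4 = 20162/577
  p_5/q_5 = 21385/612
  p_6/q_6 = 1474342/42193
q_5 = 612 ≤ 759 < 42193 = q_6, so the answer is 21385/612.

21385/612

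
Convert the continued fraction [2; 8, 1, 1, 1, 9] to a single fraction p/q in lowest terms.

Fold from the inside: start with 9/1.
  1 + 1/9 = 10/9
  1 + 9/10 = 19/10
  1 + 10/19 = 29/19
  8 + 19/29 = 251/29
  2 + 29/251 = 531/251

531/251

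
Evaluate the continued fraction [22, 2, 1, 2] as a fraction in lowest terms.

Using pₖ = aₖpₖ₋₁ + pₖ₋₂ and qₖ = aₖqₖ₋₁ + qₖ₋₂:
  k=0: a=22, p=22, q=1
  k=1: a=2, p=45, q=2
  k=2: a=1, p=67, q=3
  k=3: a=2, p=179, q=8

179/8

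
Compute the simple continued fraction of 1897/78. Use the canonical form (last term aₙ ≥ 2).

1897 = 24*78 + 25
78 = 3*25 + 3
25 = 8*3 + 1
3 = 3*1 + 0  (stop)
So 1897/78 = [24; 3, 8, 3].

[24; 3, 8, 3]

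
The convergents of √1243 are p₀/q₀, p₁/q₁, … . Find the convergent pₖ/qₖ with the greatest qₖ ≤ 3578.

√1243 = [35; 3, 1, 9, 3, 9, 1, 3, 70, …] (period length 8).
Convergents:
  p_0/q_0 = 35/1
  p_1/q_1 = 106/3
  p_2/q_2 = 141/4
  p_3/q_3 = 1375/39
  p_4/q_4 = 4266/121
  p_5/q_5 = 39769/1128
  p_6/q_6 = 44035/1249
  p_7/q_7 = 171874/4875
q_6 = 1249 ≤ 3578 < 4875 = q_7, so the answer is 44035/1249.

44035/1249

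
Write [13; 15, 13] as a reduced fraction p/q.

2561/196

Fold from the inside: start with 13/1.
  15 + 1/13 = 196/13
  13 + 13/196 = 2561/196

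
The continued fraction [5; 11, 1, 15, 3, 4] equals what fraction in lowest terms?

12867/2531

Using pₖ = aₖpₖ₋₁ + pₖ₋₂ and qₖ = aₖqₖ₋₁ + qₖ₋₂:
  k=0: a=5, p=5, q=1
  k=1: a=11, p=56, q=11
  k=2: a=1, p=61, q=12
  k=3: a=15, p=971, q=191
  k=4: a=3, p=2974, q=585
  k=5: a=4, p=12867, q=2531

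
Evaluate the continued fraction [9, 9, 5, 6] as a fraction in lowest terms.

2596/285

Using pₖ = aₖpₖ₋₁ + pₖ₋₂ and qₖ = aₖqₖ₋₁ + qₖ₋₂:
  k=0: a=9, p=9, q=1
  k=1: a=9, p=82, q=9
  k=2: a=5, p=419, q=46
  k=3: a=6, p=2596, q=285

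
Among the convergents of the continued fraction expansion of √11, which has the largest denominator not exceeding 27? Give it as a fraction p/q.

√11 = [3; 3, 6, …] (period length 2).
Convergents:
  p_0/q_0 = 3/1
  p_1/q_1 = 10/3
  p_2/q_2 = 63/19
  p_3/q_3 = 199/60
q_2 = 19 ≤ 27 < 60 = q_3, so the answer is 63/19.

63/19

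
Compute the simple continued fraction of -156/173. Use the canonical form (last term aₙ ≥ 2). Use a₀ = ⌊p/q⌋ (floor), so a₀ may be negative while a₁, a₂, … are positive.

-156 = -1*173 + 17
173 = 10*17 + 3
17 = 5*3 + 2
3 = 1*2 + 1
2 = 2*1 + 0  (stop)
So -156/173 = [-1; 10, 5, 1, 2].

[-1; 10, 5, 1, 2]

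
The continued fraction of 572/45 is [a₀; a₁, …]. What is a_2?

572 = 12·45 + 32   →  a_0 = 12
45 = 1·32 + 13   →  a_1 = 1
32 = 2·13 + 6   →  a_2 = 2

2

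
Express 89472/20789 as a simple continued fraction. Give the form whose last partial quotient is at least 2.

89472 = 4×20789 + 6316
20789 = 3×6316 + 1841
6316 = 3×1841 + 793
1841 = 2×793 + 255
793 = 3×255 + 28
255 = 9×28 + 3
28 = 9×3 + 1
3 = 3×1 + 0  (stop)
So 89472/20789 = [4; 3, 3, 2, 3, 9, 9, 3].

[4; 3, 3, 2, 3, 9, 9, 3]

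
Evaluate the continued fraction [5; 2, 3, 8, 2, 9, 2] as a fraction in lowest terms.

Fold from the inside: start with 2/1.
  9 + 1/2 = 19/2
  2 + 2/19 = 40/19
  8 + 19/40 = 339/40
  3 + 40/339 = 1057/339
  2 + 339/1057 = 2453/1057
  5 + 1057/2453 = 13322/2453

13322/2453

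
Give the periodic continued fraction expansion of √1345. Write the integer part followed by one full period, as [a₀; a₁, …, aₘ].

[36; 1, 2, 14, 2, 1, 72]

a₀ = ⌊√1345⌋ = 36.
With m₀=0, d₀=1 and mₖ₊₁ = dₖaₖ − mₖ, dₖ₊₁ = (n − mₖ₊₁²)/dₖ, aₖ₊₁ = ⌊(a₀+mₖ₊₁)/dₖ₊₁⌋:
  k=1: m=36, d=49, a=1
  k=2: m=13, d=24, a=2
  k=3: m=35, d=5, a=14
  k=4: m=35, d=24, a=2
  k=5: m=13, d=49, a=1
  k=6: m=36, d=1, a=72
d=1 and a=2a₀=72 at k=6, so the next step gives (m, d) = (36, 49) again — its k=1 value — and the period has length 6.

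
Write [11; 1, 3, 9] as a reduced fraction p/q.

435/37

Fold from the inside: start with 9/1.
  3 + 1/9 = 28/9
  1 + 9/28 = 37/28
  11 + 28/37 = 435/37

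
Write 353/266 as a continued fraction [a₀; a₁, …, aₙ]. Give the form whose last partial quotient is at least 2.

[1; 3, 17, 2, 2]

353 = 1×266 + 87
266 = 3×87 + 5
87 = 17×5 + 2
5 = 2×2 + 1
2 = 2×1 + 0  (stop)
So 353/266 = [1; 3, 17, 2, 2].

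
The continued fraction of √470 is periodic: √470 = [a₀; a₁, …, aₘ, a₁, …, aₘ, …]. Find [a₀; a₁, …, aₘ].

a₀ = ⌊√470⌋ = 21.
With m₀=0, d₀=1 and mₖ₊₁ = dₖaₖ − mₖ, dₖ₊₁ = (n − mₖ₊₁²)/dₖ, aₖ₊₁ = ⌊(a₀+mₖ₊₁)/dₖ₊₁⌋:
  k=1: m=21, d=29, a=1
  k=2: m=8, d=14, a=2
  k=3: m=20, d=5, a=8
  k=4: m=20, d=14, a=2
  k=5: m=8, d=29, a=1
  k=6: m=21, d=1, a=42
d=1 and a=2a₀=42 at k=6, so the next step gives (m, d) = (21, 29) again — its k=1 value — and the period has length 6.

[21; 1, 2, 8, 2, 1, 42]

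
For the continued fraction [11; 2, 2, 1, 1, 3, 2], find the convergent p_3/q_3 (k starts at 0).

Using pₖ = aₖpₖ₋₁ + pₖ₋₂, qₖ = aₖqₖ₋₁ + qₖ₋₂ (with p₋₁=1, p₋₂=0, q₋₁=0, q₋₂=1):
  k=0: a=11, p=11, q=1
  k=1: a=2, p=23, q=2
  k=2: a=2, p=57, q=5
  k=3: a=1, p=80, q=7

80/7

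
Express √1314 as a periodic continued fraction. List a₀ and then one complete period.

[36; 4, 72]

a₀ = ⌊√1314⌋ = 36.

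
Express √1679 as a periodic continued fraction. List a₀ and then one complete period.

[40; 1, 39, 1, 80]

a₀ = ⌊√1679⌋ = 40.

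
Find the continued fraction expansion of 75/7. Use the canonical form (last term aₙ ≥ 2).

75 = 10*7 + 5
7 = 1*5 + 2
5 = 2*2 + 1
2 = 2*1 + 0  (stop)
So 75/7 = [10; 1, 2, 2].

[10; 1, 2, 2]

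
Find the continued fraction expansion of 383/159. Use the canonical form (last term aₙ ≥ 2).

383 = 2*159 + 65
159 = 2*65 + 29
65 = 2*29 + 7
29 = 4*7 + 1
7 = 7*1 + 0  (stop)
So 383/159 = [2; 2, 2, 4, 7].

[2; 2, 2, 4, 7]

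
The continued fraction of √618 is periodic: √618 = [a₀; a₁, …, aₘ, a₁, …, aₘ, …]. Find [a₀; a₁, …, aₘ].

a₀ = ⌊√618⌋ = 24.

[24; 1, 6, 8, 6, 1, 48]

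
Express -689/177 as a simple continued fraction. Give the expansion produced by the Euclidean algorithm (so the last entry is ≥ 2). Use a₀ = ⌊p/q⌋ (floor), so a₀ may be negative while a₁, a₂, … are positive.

-689 = -4×177 + 19
177 = 9×19 + 6
19 = 3×6 + 1
6 = 6×1 + 0  (stop)
So -689/177 = [-4; 9, 3, 6].

[-4; 9, 3, 6]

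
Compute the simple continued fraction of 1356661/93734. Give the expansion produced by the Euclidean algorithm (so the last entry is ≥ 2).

[14; 2, 8, 1, 16, 17, 8, 2]

1356661 = 14×93734 + 44385
93734 = 2×44385 + 4964
44385 = 8×4964 + 4673
4964 = 1×4673 + 291
4673 = 16×291 + 17
291 = 17×17 + 2
17 = 8×2 + 1
2 = 2×1 + 0  (stop)
So 1356661/93734 = [14; 2, 8, 1, 16, 17, 8, 2].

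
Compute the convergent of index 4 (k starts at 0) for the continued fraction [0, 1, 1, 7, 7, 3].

Using pₖ = aₖpₖ₋₁ + pₖ₋₂, qₖ = aₖqₖ₋₁ + qₖ₋₂ (with p₋₁=1, p₋₂=0, q₋₁=0, q₋₂=1):
  k=0: a=0, p=0, q=1
  k=1: a=1, p=1, q=1
  k=2: a=1, p=1, q=2
  k=3: a=7, p=8, q=15
  k=4: a=7, p=57, q=107

57/107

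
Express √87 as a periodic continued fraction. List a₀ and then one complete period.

a₀ = ⌊√87⌋ = 9.
With m₀=0, d₀=1 and mₖ₊₁ = dₖaₖ − mₖ, dₖ₊₁ = (n − mₖ₊₁²)/dₖ, aₖ₊₁ = ⌊(a₀+mₖ₊₁)/dₖ₊₁⌋:
  k=1: m=9, d=6, a=3
  k=2: m=9, d=1, a=18
d=1 and a=2a₀=18 at k=2, so the next step gives (m, d) = (9, 6) again — its k=1 value — and the period has length 2.

[9; 3, 18]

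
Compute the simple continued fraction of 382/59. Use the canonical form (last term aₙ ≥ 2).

[6; 2, 9, 3]

382 = 6·59 + 28
59 = 2·28 + 3
28 = 9·3 + 1
3 = 3·1 + 0  (stop)
So 382/59 = [6; 2, 9, 3].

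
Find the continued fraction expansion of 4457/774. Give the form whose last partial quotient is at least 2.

[5; 1, 3, 7, 5, 5]

4457 = 5*774 + 587
774 = 1*587 + 187
587 = 3*187 + 26
187 = 7*26 + 5
26 = 5*5 + 1
5 = 5*1 + 0  (stop)
So 4457/774 = [5; 1, 3, 7, 5, 5].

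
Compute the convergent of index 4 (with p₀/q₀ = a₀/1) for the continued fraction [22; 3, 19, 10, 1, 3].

Using pₖ = aₖpₖ₋₁ + pₖ₋₂, qₖ = aₖqₖ₋₁ + qₖ₋₂ (with p₋₁=1, p₋₂=0, q₋₁=0, q₋₂=1):
  k=0: a=22, p=22, q=1
  k=1: a=3, p=67, q=3
  k=2: a=19, p=1295, q=58
  k=3: a=10, p=13017, q=583
  k=4: a=1, p=14312, q=641

14312/641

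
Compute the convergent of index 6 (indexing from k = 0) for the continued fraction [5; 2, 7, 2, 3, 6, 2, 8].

8241/1507

Using pₖ = aₖpₖ₋₁ + pₖ₋₂, qₖ = aₖqₖ₋₁ + qₖ₋₂ (with p₋₁=1, p₋₂=0, q₋₁=0, q₋₂=1):
  k=0: a=5, p=5, q=1
  k=1: a=2, p=11, q=2
  k=2: a=7, p=82, q=15
  k=3: a=2, p=175, q=32
  k=4: a=3, p=607, q=111
  k=5: a=6, p=3817, q=698
  k=6: a=2, p=8241, q=1507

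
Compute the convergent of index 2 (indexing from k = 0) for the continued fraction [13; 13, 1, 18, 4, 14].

183/14

Using pₖ = aₖpₖ₋₁ + pₖ₋₂, qₖ = aₖqₖ₋₁ + qₖ₋₂ (with p₋₁=1, p₋₂=0, q₋₁=0, q₋₂=1):
  k=0: a=13, p=13, q=1
  k=1: a=13, p=170, q=13
  k=2: a=1, p=183, q=14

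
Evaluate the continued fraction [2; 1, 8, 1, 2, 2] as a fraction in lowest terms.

197/68

Using pₖ = aₖpₖ₋₁ + pₖ₋₂ and qₖ = aₖqₖ₋₁ + qₖ₋₂:
  k=0: a=2, p=2, q=1
  k=1: a=1, p=3, q=1
  k=2: a=8, p=26, q=9
  k=3: a=1, p=29, q=10
  k=4: a=2, p=84, q=29
  k=5: a=2, p=197, q=68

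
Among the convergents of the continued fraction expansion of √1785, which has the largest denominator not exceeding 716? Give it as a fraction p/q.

14238/337

√1785 = [42; 4, 84, …] (period length 2).
Convergents:
  p_0/q_0 = 42/1
  p_1/q_1 = 169/4
  p_2/q_2 = 14238/337
  p_3/q_3 = 57121/1352
q_2 = 337 ≤ 716 < 1352 = q_3, so the answer is 14238/337.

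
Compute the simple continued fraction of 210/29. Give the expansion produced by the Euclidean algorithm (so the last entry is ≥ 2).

[7; 4, 7]

210 = 7×29 + 7
29 = 4×7 + 1
7 = 7×1 + 0  (stop)
So 210/29 = [7; 4, 7].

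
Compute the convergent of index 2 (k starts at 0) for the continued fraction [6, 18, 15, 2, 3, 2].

1641/271

Using pₖ = aₖpₖ₋₁ + pₖ₋₂, qₖ = aₖqₖ₋₁ + qₖ₋₂ (with p₋₁=1, p₋₂=0, q₋₁=0, q₋₂=1):
  k=0: a=6, p=6, q=1
  k=1: a=18, p=109, q=18
  k=2: a=15, p=1641, q=271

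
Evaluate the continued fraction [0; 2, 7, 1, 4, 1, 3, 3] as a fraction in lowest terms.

Using pₖ = aₖpₖ₋₁ + pₖ₋₂ and qₖ = aₖqₖ₋₁ + qₖ₋₂:
  k=0: a=0, p=0, q=1
  k=1: a=2, p=1, q=2
  k=2: a=7, p=7, q=15
  k=3: a=1, p=8, q=17
  k=4: a=4, p=39, q=83
  k=5: a=1, p=47, q=100
  k=6: a=3, p=180, q=383
  k=7: a=3, p=587, q=1249

587/1249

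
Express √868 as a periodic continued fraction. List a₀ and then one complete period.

[29; 2, 6, 19, 2, 19, 6, 2, 58]

a₀ = ⌊√868⌋ = 29.
With m₀=0, d₀=1 and mₖ₊₁ = dₖaₖ − mₖ, dₖ₊₁ = (n − mₖ₊₁²)/dₖ, aₖ₊₁ = ⌊(a₀+mₖ₊₁)/dₖ₊₁⌋:
  k=1: m=29, d=27, a=2
  k=2: m=25, d=9, a=6
  k=3: m=29, d=3, a=19
  k=4: m=28, d=28, a=2
  k=5: m=28, d=3, a=19
  k=6: m=29, d=9, a=6
  k=7: m=25, d=27, a=2
  k=8: m=29, d=1, a=58
d=1 and a=2a₀=58 at k=8, so the next step gives (m, d) = (29, 27) again — its k=1 value — and the period has length 8.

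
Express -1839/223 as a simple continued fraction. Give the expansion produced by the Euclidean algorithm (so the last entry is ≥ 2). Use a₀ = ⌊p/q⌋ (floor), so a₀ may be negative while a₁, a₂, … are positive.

[-9; 1, 3, 18, 3]

-1839 = -9×223 + 168
223 = 1×168 + 55
168 = 3×55 + 3
55 = 18×3 + 1
3 = 3×1 + 0  (stop)
So -1839/223 = [-9; 1, 3, 18, 3].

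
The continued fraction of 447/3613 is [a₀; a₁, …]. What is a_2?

447 = 0·3613 + 447   →  a_0 = 0
3613 = 8·447 + 37   →  a_1 = 8
447 = 12·37 + 3   →  a_2 = 12

12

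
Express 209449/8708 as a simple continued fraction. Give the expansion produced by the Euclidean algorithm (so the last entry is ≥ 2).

[24; 19, 18, 3, 1, 1, 3]

209449 = 24×8708 + 457
8708 = 19×457 + 25
457 = 18×25 + 7
25 = 3×7 + 4
7 = 1×4 + 3
4 = 1×3 + 1
3 = 3×1 + 0  (stop)
So 209449/8708 = [24; 19, 18, 3, 1, 1, 3].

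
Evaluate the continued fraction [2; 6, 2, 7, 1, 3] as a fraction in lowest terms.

920/427

Using pₖ = aₖpₖ₋₁ + pₖ₋₂ and qₖ = aₖqₖ₋₁ + qₖ₋₂:
  k=0: a=2, p=2, q=1
  k=1: a=6, p=13, q=6
  k=2: a=2, p=28, q=13
  k=3: a=7, p=209, q=97
  k=4: a=1, p=237, q=110
  k=5: a=3, p=920, q=427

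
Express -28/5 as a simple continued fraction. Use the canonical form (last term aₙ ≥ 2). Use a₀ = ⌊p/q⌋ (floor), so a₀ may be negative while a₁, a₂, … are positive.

-28 = -6×5 + 2
5 = 2×2 + 1
2 = 2×1 + 0  (stop)
So -28/5 = [-6; 2, 2].

[-6; 2, 2]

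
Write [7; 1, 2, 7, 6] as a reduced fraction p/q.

Fold from the inside: start with 6/1.
  7 + 1/6 = 43/6
  2 + 6/43 = 92/43
  1 + 43/92 = 135/92
  7 + 92/135 = 1037/135

1037/135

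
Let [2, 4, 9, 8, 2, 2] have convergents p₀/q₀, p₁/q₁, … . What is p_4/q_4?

Using pₖ = aₖpₖ₋₁ + pₖ₋₂, qₖ = aₖqₖ₋₁ + qₖ₋₂ (with p₋₁=1, p₋₂=0, q₋₁=0, q₋₂=1):
  k=0: a=2, p=2, q=1
  k=1: a=4, p=9, q=4
  k=2: a=9, p=83, q=37
  k=3: a=8, p=673, q=300
  k=4: a=2, p=1429, q=637

1429/637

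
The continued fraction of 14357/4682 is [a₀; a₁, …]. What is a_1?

14357 = 3·4682 + 311   →  a_0 = 3
4682 = 15·311 + 17   →  a_1 = 15

15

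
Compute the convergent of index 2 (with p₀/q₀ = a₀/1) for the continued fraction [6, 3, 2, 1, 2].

Using pₖ = aₖpₖ₋₁ + pₖ₋₂, qₖ = aₖqₖ₋₁ + qₖ₋₂ (with p₋₁=1, p₋₂=0, q₋₁=0, q₋₂=1):
  k=0: a=6, p=6, q=1
  k=1: a=3, p=19, q=3
  k=2: a=2, p=44, q=7

44/7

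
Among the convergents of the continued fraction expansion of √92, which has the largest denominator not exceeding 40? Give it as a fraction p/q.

211/22

√92 = [9; 1, 1, 2, 4, 2, 1, 1, 18, …] (period length 8).
Convergents:
  p_0/q_0 = 9/1
  p_1/q_1 = 10/1
  p_2/q_2 = 19/2
  p_3/q_3 = 48/5
  p_4/q_4 = 211/22
  p_5/q_5 = 470/49
q_4 = 22 ≤ 40 < 49 = q_5, so the answer is 211/22.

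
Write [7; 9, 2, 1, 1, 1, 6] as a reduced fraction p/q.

Fold from the inside: start with 6/1.
  1 + 1/6 = 7/6
  1 + 6/7 = 13/7
  1 + 7/13 = 20/13
  2 + 13/20 = 53/20
  9 + 20/53 = 497/53
  7 + 53/497 = 3532/497

3532/497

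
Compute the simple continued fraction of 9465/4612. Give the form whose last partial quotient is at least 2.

[2; 19, 7, 3, 3, 3]

9465 = 2*4612 + 241
4612 = 19*241 + 33
241 = 7*33 + 10
33 = 3*10 + 3
10 = 3*3 + 1
3 = 3*1 + 0  (stop)
So 9465/4612 = [2; 19, 7, 3, 3, 3].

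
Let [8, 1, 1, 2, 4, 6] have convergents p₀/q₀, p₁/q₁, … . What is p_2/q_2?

Using pₖ = aₖpₖ₋₁ + pₖ₋₂, qₖ = aₖqₖ₋₁ + qₖ₋₂ (with p₋₁=1, p₋₂=0, q₋₁=0, q₋₂=1):
  k=0: a=8, p=8, q=1
  k=1: a=1, p=9, q=1
  k=2: a=1, p=17, q=2

17/2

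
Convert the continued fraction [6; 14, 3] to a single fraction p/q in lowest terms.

Using pₖ = aₖpₖ₋₁ + pₖ₋₂ and qₖ = aₖqₖ₋₁ + qₖ₋₂:
  k=0: a=6, p=6, q=1
  k=1: a=14, p=85, q=14
  k=2: a=3, p=261, q=43

261/43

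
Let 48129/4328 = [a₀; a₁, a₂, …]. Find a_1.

48129 = 11·4328 + 521   →  a_0 = 11
4328 = 8·521 + 160   →  a_1 = 8

8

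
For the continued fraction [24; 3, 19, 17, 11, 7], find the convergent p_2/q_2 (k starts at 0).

1411/58

Using pₖ = aₖpₖ₋₁ + pₖ₋₂, qₖ = aₖqₖ₋₁ + qₖ₋₂ (with p₋₁=1, p₋₂=0, q₋₁=0, q₋₂=1):
  k=0: a=24, p=24, q=1
  k=1: a=3, p=73, q=3
  k=2: a=19, p=1411, q=58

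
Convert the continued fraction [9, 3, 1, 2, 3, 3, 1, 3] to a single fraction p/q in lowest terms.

Fold from the inside: start with 3/1.
  1 + 1/3 = 4/3
  3 + 3/4 = 15/4
  3 + 4/15 = 49/15
  2 + 15/49 = 113/49
  1 + 49/113 = 162/113
  3 + 113/162 = 599/162
  9 + 162/599 = 5553/599

5553/599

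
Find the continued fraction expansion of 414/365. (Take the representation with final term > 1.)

[1; 7, 2, 4, 2, 2]

414 = 1*365 + 49
365 = 7*49 + 22
49 = 2*22 + 5
22 = 4*5 + 2
5 = 2*2 + 1
2 = 2*1 + 0  (stop)
So 414/365 = [1; 7, 2, 4, 2, 2].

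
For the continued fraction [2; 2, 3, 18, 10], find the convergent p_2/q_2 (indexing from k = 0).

17/7

Using pₖ = aₖpₖ₋₁ + pₖ₋₂, qₖ = aₖqₖ₋₁ + qₖ₋₂ (with p₋₁=1, p₋₂=0, q₋₁=0, q₋₂=1):
  k=0: a=2, p=2, q=1
  k=1: a=2, p=5, q=2
  k=2: a=3, p=17, q=7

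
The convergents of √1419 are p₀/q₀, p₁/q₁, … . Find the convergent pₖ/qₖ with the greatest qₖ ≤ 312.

8551/227

√1419 = [37; 1, 2, 37, 2, 1, 74, …] (period length 6).
Convergents:
  p_0/q_0 = 37/1
  p_1/q_1 = 38/1
  p_2/q_2 = 113/3
  p_3/q_3 = 4219/112
  p_4/q_4 = 8551/227
  p_5/q_5 = 12770/339
q_4 = 227 ≤ 312 < 339 = q_5, so the answer is 8551/227.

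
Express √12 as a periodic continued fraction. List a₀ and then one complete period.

a₀ = ⌊√12⌋ = 3.
With m₀=0, d₀=1 and mₖ₊₁ = dₖaₖ − mₖ, dₖ₊₁ = (n − mₖ₊₁²)/dₖ, aₖ₊₁ = ⌊(a₀+mₖ₊₁)/dₖ₊₁⌋:
  k=1: m=3, d=3, a=2
  k=2: m=3, d=1, a=6
d=1 and a=2a₀=6 at k=2, so the next step gives (m, d) = (3, 3) again — its k=1 value — and the period has length 2.

[3; 2, 6]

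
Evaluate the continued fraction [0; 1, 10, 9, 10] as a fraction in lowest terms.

920/1011

Fold from the inside: start with 10/1.
  9 + 1/10 = 91/10
  10 + 10/91 = 920/91
  1 + 91/920 = 1011/920
  0 + 920/1011 = 920/1011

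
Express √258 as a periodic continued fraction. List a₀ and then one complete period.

a₀ = ⌊√258⌋ = 16.
With m₀=0, d₀=1 and mₖ₊₁ = dₖaₖ − mₖ, dₖ₊₁ = (n − mₖ₊₁²)/dₖ, aₖ₊₁ = ⌊(a₀+mₖ₊₁)/dₖ₊₁⌋:
  k=1: m=16, d=2, a=16
  k=2: m=16, d=1, a=32
d=1 and a=2a₀=32 at k=2, so the next step gives (m, d) = (16, 2) again — its k=1 value — and the period has length 2.

[16; 16, 32]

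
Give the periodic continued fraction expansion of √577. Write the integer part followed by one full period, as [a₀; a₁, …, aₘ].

[24; 48]

a₀ = ⌊√577⌋ = 24.
With m₀=0, d₀=1 and mₖ₊₁ = dₖaₖ − mₖ, dₖ₊₁ = (n − mₖ₊₁²)/dₖ, aₖ₊₁ = ⌊(a₀+mₖ₊₁)/dₖ₊₁⌋:
  k=1: m=24, d=1, a=48
d=1 and a=2a₀=48 at k=1, so the next step gives (m, d) = (24, 1) again — its k=1 value — and the period has length 1.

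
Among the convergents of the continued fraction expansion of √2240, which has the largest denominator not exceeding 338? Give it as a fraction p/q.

10081/213

√2240 = [47; 3, 23, 3, 94, …] (period length 4).
Convergents:
  p_0/q_0 = 47/1
  p_1/q_1 = 142/3
  p_2/q_2 = 3313/70
  p_3/q_3 = 10081/213
  p_4/q_4 = 950927/20092
q_3 = 213 ≤ 338 < 20092 = q_4, so the answer is 10081/213.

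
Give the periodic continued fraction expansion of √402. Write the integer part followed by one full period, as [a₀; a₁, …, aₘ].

a₀ = ⌊√402⌋ = 20.
With m₀=0, d₀=1 and mₖ₊₁ = dₖaₖ − mₖ, dₖ₊₁ = (n − mₖ₊₁²)/dₖ, aₖ₊₁ = ⌊(a₀+mₖ₊₁)/dₖ₊₁⌋:
  k=1: m=20, d=2, a=20
  k=2: m=20, d=1, a=40
d=1 and a=2a₀=40 at k=2, so the next step gives (m, d) = (20, 2) again — its k=1 value — and the period has length 2.

[20; 20, 40]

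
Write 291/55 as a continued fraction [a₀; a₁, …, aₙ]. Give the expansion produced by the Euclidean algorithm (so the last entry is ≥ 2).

[5; 3, 2, 3, 2]

291 = 5*55 + 16
55 = 3*16 + 7
16 = 2*7 + 2
7 = 3*2 + 1
2 = 2*1 + 0  (stop)
So 291/55 = [5; 3, 2, 3, 2].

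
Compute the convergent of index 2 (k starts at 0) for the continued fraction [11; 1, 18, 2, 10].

Using pₖ = aₖpₖ₋₁ + pₖ₋₂, qₖ = aₖqₖ₋₁ + qₖ₋₂ (with p₋₁=1, p₋₂=0, q₋₁=0, q₋₂=1):
  k=0: a=11, p=11, q=1
  k=1: a=1, p=12, q=1
  k=2: a=18, p=227, q=19

227/19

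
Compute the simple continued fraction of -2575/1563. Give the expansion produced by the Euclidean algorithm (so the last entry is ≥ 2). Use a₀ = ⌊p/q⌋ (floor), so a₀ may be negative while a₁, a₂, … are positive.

-2575 = -2×1563 + 551
1563 = 2×551 + 461
551 = 1×461 + 90
461 = 5×90 + 11
90 = 8×11 + 2
11 = 5×2 + 1
2 = 2×1 + 0  (stop)
So -2575/1563 = [-2; 2, 1, 5, 8, 5, 2].

[-2; 2, 1, 5, 8, 5, 2]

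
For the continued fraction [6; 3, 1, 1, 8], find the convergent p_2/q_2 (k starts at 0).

Using pₖ = aₖpₖ₋₁ + pₖ₋₂, qₖ = aₖqₖ₋₁ + qₖ₋₂ (with p₋₁=1, p₋₂=0, q₋₁=0, q₋₂=1):
  k=0: a=6, p=6, q=1
  k=1: a=3, p=19, q=3
  k=2: a=1, p=25, q=4

25/4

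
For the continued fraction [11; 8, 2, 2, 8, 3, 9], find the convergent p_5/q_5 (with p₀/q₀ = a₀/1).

12242/1101

Using pₖ = aₖpₖ₋₁ + pₖ₋₂, qₖ = aₖqₖ₋₁ + qₖ₋₂ (with p₋₁=1, p₋₂=0, q₋₁=0, q₋₂=1):
  k=0: a=11, p=11, q=1
  k=1: a=8, p=89, q=8
  k=2: a=2, p=189, q=17
  k=3: a=2, p=467, q=42
  k=4: a=8, p=3925, q=353
  k=5: a=3, p=12242, q=1101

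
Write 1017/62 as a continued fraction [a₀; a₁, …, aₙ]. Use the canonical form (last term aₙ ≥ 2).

[16; 2, 2, 12]

1017 = 16·62 + 25
62 = 2·25 + 12
25 = 2·12 + 1
12 = 12·1 + 0  (stop)
So 1017/62 = [16; 2, 2, 12].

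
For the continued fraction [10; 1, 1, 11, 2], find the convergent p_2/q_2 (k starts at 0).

Using pₖ = aₖpₖ₋₁ + pₖ₋₂, qₖ = aₖqₖ₋₁ + qₖ₋₂ (with p₋₁=1, p₋₂=0, q₋₁=0, q₋₂=1):
  k=0: a=10, p=10, q=1
  k=1: a=1, p=11, q=1
  k=2: a=1, p=21, q=2

21/2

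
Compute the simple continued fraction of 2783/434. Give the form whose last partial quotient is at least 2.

[6; 2, 2, 2, 1, 4, 2, 2]

2783 = 6*434 + 179
434 = 2*179 + 76
179 = 2*76 + 27
76 = 2*27 + 22
27 = 1*22 + 5
22 = 4*5 + 2
5 = 2*2 + 1
2 = 2*1 + 0  (stop)
So 2783/434 = [6; 2, 2, 2, 1, 4, 2, 2].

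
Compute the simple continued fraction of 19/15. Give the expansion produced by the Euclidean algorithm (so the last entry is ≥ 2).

19 = 1·15 + 4
15 = 3·4 + 3
4 = 1·3 + 1
3 = 3·1 + 0  (stop)
So 19/15 = [1; 3, 1, 3].

[1; 3, 1, 3]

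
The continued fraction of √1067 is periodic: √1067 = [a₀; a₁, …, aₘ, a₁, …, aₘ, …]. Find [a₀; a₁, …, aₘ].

a₀ = ⌊√1067⌋ = 32.
With m₀=0, d₀=1 and mₖ₊₁ = dₖaₖ − mₖ, dₖ₊₁ = (n − mₖ₊₁²)/dₖ, aₖ₊₁ = ⌊(a₀+mₖ₊₁)/dₖ₊₁⌋:
  k=1: m=32, d=43, a=1
  k=2: m=11, d=22, a=1
  k=3: m=11, d=43, a=1
  k=4: m=32, d=1, a=64
d=1 and a=2a₀=64 at k=4, so the next step gives (m, d) = (32, 43) again — its k=1 value — and the period has length 4.

[32; 1, 1, 1, 64]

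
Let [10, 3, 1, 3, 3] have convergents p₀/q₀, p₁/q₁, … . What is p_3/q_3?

154/15

Using pₖ = aₖpₖ₋₁ + pₖ₋₂, qₖ = aₖqₖ₋₁ + qₖ₋₂ (with p₋₁=1, p₋₂=0, q₋₁=0, q₋₂=1):
  k=0: a=10, p=10, q=1
  k=1: a=3, p=31, q=3
  k=2: a=1, p=41, q=4
  k=3: a=3, p=154, q=15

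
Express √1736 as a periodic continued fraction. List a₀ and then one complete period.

[41; 1, 1, 1, 82]

a₀ = ⌊√1736⌋ = 41.
With m₀=0, d₀=1 and mₖ₊₁ = dₖaₖ − mₖ, dₖ₊₁ = (n − mₖ₊₁²)/dₖ, aₖ₊₁ = ⌊(a₀+mₖ₊₁)/dₖ₊₁⌋:
  k=1: m=41, d=55, a=1
  k=2: m=14, d=28, a=1
  k=3: m=14, d=55, a=1
  k=4: m=41, d=1, a=82
d=1 and a=2a₀=82 at k=4, so the next step gives (m, d) = (41, 55) again — its k=1 value — and the period has length 4.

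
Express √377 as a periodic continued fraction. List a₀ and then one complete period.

a₀ = ⌊√377⌋ = 19.
With m₀=0, d₀=1 and mₖ₊₁ = dₖaₖ − mₖ, dₖ₊₁ = (n − mₖ₊₁²)/dₖ, aₖ₊₁ = ⌊(a₀+mₖ₊₁)/dₖ₊₁⌋:
  k=1: m=19, d=16, a=2
  k=2: m=13, d=13, a=2
  k=3: m=13, d=16, a=2
  k=4: m=19, d=1, a=38
d=1 and a=2a₀=38 at k=4, so the next step gives (m, d) = (19, 16) again — its k=1 value — and the period has length 4.

[19; 2, 2, 2, 38]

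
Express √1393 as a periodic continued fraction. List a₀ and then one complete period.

[37; 3, 10, 3, 74]

a₀ = ⌊√1393⌋ = 37.
With m₀=0, d₀=1 and mₖ₊₁ = dₖaₖ − mₖ, dₖ₊₁ = (n − mₖ₊₁²)/dₖ, aₖ₊₁ = ⌊(a₀+mₖ₊₁)/dₖ₊₁⌋:
  k=1: m=37, d=24, a=3
  k=2: m=35, d=7, a=10
  k=3: m=35, d=24, a=3
  k=4: m=37, d=1, a=74
d=1 and a=2a₀=74 at k=4, so the next step gives (m, d) = (37, 24) again — its k=1 value — and the period has length 4.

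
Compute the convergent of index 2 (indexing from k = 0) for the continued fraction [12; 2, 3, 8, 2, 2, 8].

Using pₖ = aₖpₖ₋₁ + pₖ₋₂, qₖ = aₖqₖ₋₁ + qₖ₋₂ (with p₋₁=1, p₋₂=0, q₋₁=0, q₋₂=1):
  k=0: a=12, p=12, q=1
  k=1: a=2, p=25, q=2
  k=2: a=3, p=87, q=7

87/7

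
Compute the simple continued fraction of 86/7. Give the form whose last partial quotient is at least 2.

[12; 3, 2]

86 = 12×7 + 2
7 = 3×2 + 1
2 = 2×1 + 0  (stop)
So 86/7 = [12; 3, 2].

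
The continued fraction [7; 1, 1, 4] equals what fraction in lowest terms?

Using pₖ = aₖpₖ₋₁ + pₖ₋₂ and qₖ = aₖqₖ₋₁ + qₖ₋₂:
  k=0: a=7, p=7, q=1
  k=1: a=1, p=8, q=1
  k=2: a=1, p=15, q=2
  k=3: a=4, p=68, q=9

68/9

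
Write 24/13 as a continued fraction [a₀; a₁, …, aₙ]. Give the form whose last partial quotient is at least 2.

[1; 1, 5, 2]

24 = 1×13 + 11
13 = 1×11 + 2
11 = 5×2 + 1
2 = 2×1 + 0  (stop)
So 24/13 = [1; 1, 5, 2].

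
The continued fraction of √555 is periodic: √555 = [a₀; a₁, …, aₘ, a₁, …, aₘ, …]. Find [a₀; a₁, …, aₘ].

a₀ = ⌊√555⌋ = 23.
With m₀=0, d₀=1 and mₖ₊₁ = dₖaₖ − mₖ, dₖ₊₁ = (n − mₖ₊₁²)/dₖ, aₖ₊₁ = ⌊(a₀+mₖ₊₁)/dₖ₊₁⌋:
  k=1: m=23, d=26, a=1
  k=2: m=3, d=21, a=1
  k=3: m=18, d=11, a=3
  k=4: m=15, d=30, a=1
  k=5: m=15, d=11, a=3
  k=6: m=18, d=21, a=1
  k=7: m=3, d=26, a=1
  k=8: m=23, d=1, a=46
d=1 and a=2a₀=46 at k=8, so the next step gives (m, d) = (23, 26) again — its k=1 value — and the period has length 8.

[23; 1, 1, 3, 1, 3, 1, 1, 46]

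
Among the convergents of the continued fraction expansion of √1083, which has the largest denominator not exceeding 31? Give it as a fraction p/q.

√1083 = [32; 1, 9, 1, 64, …] (period length 4).
Convergents:
  p_0/q_0 = 32/1
  p_1/q_1 = 33/1
  p_2/q_2 = 329/10
  p_3/q_3 = 362/11
  p_4/q_4 = 23497/714
q_3 = 11 ≤ 31 < 714 = q_4, so the answer is 362/11.

362/11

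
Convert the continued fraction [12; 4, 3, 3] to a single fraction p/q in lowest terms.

Using pₖ = aₖpₖ₋₁ + pₖ₋₂ and qₖ = aₖqₖ₋₁ + qₖ₋₂:
  k=0: a=12, p=12, q=1
  k=1: a=4, p=49, q=4
  k=2: a=3, p=159, q=13
  k=3: a=3, p=526, q=43

526/43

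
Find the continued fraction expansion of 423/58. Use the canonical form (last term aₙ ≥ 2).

[7; 3, 2, 2, 3]

423 = 7*58 + 17
58 = 3*17 + 7
17 = 2*7 + 3
7 = 2*3 + 1
3 = 3*1 + 0  (stop)
So 423/58 = [7; 3, 2, 2, 3].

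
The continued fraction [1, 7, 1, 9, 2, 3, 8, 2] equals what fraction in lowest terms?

11424/10141

Using pₖ = aₖpₖ₋₁ + pₖ₋₂ and qₖ = aₖqₖ₋₁ + qₖ₋₂:
  k=0: a=1, p=1, q=1
  k=1: a=7, p=8, q=7
  k=2: a=1, p=9, q=8
  k=3: a=9, p=89, q=79
  k=4: a=2, p=187, q=166
  k=5: a=3, p=650, q=577
  k=6: a=8, p=5387, q=4782
  k=7: a=2, p=11424, q=10141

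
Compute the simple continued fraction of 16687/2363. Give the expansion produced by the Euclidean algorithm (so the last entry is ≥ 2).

[7; 16, 5, 2, 2, 5]

16687 = 7×2363 + 146
2363 = 16×146 + 27
146 = 5×27 + 11
27 = 2×11 + 5
11 = 2×5 + 1
5 = 5×1 + 0  (stop)
So 16687/2363 = [7; 16, 5, 2, 2, 5].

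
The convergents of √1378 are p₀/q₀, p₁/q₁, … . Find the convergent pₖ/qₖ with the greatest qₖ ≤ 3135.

42801/1153

√1378 = [37; 8, 4, 4, 8, 74, …] (period length 5).
Convergents:
  p_0/q_0 = 37/1
  p_1/q_1 = 297/8
  p_2/q_2 = 1225/33
  p_3/q_3 = 5197/140
  p_4/q_4 = 42801/1153
  p_5/q_5 = 3172471/85462
q_4 = 1153 ≤ 3135 < 85462 = q_5, so the answer is 42801/1153.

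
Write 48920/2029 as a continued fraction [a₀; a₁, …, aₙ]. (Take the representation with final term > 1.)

48920 = 24·2029 + 224
2029 = 9·224 + 13
224 = 17·13 + 3
13 = 4·3 + 1
3 = 3·1 + 0  (stop)
So 48920/2029 = [24; 9, 17, 4, 3].

[24; 9, 17, 4, 3]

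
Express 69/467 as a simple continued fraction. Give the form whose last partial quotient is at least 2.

69 = 0×467 + 69
467 = 6×69 + 53
69 = 1×53 + 16
53 = 3×16 + 5
16 = 3×5 + 1
5 = 5×1 + 0  (stop)
So 69/467 = [0; 6, 1, 3, 3, 5].

[0; 6, 1, 3, 3, 5]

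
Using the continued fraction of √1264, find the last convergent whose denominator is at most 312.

√1264 = [35; 1, 1, 4, 4, 4, 1, 1, 70, …] (period length 8).
Convergents:
  p_0/q_0 = 35/1
  p_1/q_1 = 36/1
  p_2/q_2 = 71/2
  p_3/q_3 = 320/9
  p_4/q_4 = 1351/38
  p_5/q_5 = 5724/161
  p_6/q_6 = 7075/199
  p_7/q_7 = 12799/360
q_6 = 199 ≤ 312 < 360 = q_7, so the answer is 7075/199.

7075/199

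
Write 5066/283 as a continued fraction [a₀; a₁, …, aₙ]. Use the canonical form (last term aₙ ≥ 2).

5066 = 17*283 + 255
283 = 1*255 + 28
255 = 9*28 + 3
28 = 9*3 + 1
3 = 3*1 + 0  (stop)
So 5066/283 = [17; 1, 9, 9, 3].

[17; 1, 9, 9, 3]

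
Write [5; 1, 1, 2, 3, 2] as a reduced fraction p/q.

218/39

Using pₖ = aₖpₖ₋₁ + pₖ₋₂ and qₖ = aₖqₖ₋₁ + qₖ₋₂:
  k=0: a=5, p=5, q=1
  k=1: a=1, p=6, q=1
  k=2: a=1, p=11, q=2
  k=3: a=2, p=28, q=5
  k=4: a=3, p=95, q=17
  k=5: a=2, p=218, q=39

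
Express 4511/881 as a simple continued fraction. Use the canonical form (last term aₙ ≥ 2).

4511 = 5×881 + 106
881 = 8×106 + 33
106 = 3×33 + 7
33 = 4×7 + 5
7 = 1×5 + 2
5 = 2×2 + 1
2 = 2×1 + 0  (stop)
So 4511/881 = [5; 8, 3, 4, 1, 2, 2].

[5; 8, 3, 4, 1, 2, 2]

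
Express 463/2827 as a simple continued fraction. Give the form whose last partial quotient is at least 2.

463 = 0·2827 + 463
2827 = 6·463 + 49
463 = 9·49 + 22
49 = 2·22 + 5
22 = 4·5 + 2
5 = 2·2 + 1
2 = 2·1 + 0  (stop)
So 463/2827 = [0; 6, 9, 2, 4, 2, 2].

[0; 6, 9, 2, 4, 2, 2]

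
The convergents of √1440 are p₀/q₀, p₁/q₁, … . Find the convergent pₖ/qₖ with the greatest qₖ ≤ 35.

√1440 = [37; 1, 17, 1, 74, …] (period length 4).
Convergents:
  p_0/q_0 = 37/1
  p_1/q_1 = 38/1
  p_2/q_2 = 683/18
  p_3/q_3 = 721/19
  p_4/q_4 = 54037/1424
q_3 = 19 ≤ 35 < 1424 = q_4, so the answer is 721/19.

721/19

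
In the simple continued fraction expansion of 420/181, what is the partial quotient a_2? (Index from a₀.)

8

420 = 2·181 + 58   →  a_0 = 2
181 = 3·58 + 7   →  a_1 = 3
58 = 8·7 + 2   →  a_2 = 8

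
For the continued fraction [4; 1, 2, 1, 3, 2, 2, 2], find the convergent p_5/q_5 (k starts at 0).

Using pₖ = aₖpₖ₋₁ + pₖ₋₂, qₖ = aₖqₖ₋₁ + qₖ₋₂ (with p₋₁=1, p₋₂=0, q₋₁=0, q₋₂=1):
  k=0: a=4, p=4, q=1
  k=1: a=1, p=5, q=1
  k=2: a=2, p=14, q=3
  k=3: a=1, p=19, q=4
  k=4: a=3, p=71, q=15
  k=5: a=2, p=161, q=34

161/34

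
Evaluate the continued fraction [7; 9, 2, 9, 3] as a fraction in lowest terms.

Using pₖ = aₖpₖ₋₁ + pₖ₋₂ and qₖ = aₖqₖ₋₁ + qₖ₋₂:
  k=0: a=7, p=7, q=1
  k=1: a=9, p=64, q=9
  k=2: a=2, p=135, q=19
  k=3: a=9, p=1279, q=180
  k=4: a=3, p=3972, q=559

3972/559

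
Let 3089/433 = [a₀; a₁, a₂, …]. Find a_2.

2

3089 = 7·433 + 58   →  a_0 = 7
433 = 7·58 + 27   →  a_1 = 7
58 = 2·27 + 4   →  a_2 = 2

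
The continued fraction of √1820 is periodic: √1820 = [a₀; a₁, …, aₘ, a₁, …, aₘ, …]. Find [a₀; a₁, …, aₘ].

a₀ = ⌊√1820⌋ = 42.
With m₀=0, d₀=1 and mₖ₊₁ = dₖaₖ − mₖ, dₖ₊₁ = (n − mₖ₊₁²)/dₖ, aₖ₊₁ = ⌊(a₀+mₖ₊₁)/dₖ₊₁⌋:
  k=1: m=42, d=56, a=1
  k=2: m=14, d=29, a=1
  k=3: m=15, d=55, a=1
  k=4: m=40, d=4, a=20
  k=5: m=40, d=55, a=1
  k=6: m=15, d=29, a=1
  k=7: m=14, d=56, a=1
  k=8: m=42, d=1, a=84
d=1 and a=2a₀=84 at k=8, so the next step gives (m, d) = (42, 56) again — its k=1 value — and the period has length 8.

[42; 1, 1, 1, 20, 1, 1, 1, 84]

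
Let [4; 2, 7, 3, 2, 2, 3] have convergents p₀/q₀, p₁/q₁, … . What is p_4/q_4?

487/109

Using pₖ = aₖpₖ₋₁ + pₖ₋₂, qₖ = aₖqₖ₋₁ + qₖ₋₂ (with p₋₁=1, p₋₂=0, q₋₁=0, q₋₂=1):
  k=0: a=4, p=4, q=1
  k=1: a=2, p=9, q=2
  k=2: a=7, p=67, q=15
  k=3: a=3, p=210, q=47
  k=4: a=2, p=487, q=109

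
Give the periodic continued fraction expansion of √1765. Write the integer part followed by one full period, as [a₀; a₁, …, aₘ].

a₀ = ⌊√1765⌋ = 42.

[42; 84]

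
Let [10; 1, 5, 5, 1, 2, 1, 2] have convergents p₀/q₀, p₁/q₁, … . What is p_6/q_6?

Using pₖ = aₖpₖ₋₁ + pₖ₋₂, qₖ = aₖqₖ₋₁ + qₖ₋₂ (with p₋₁=1, p₋₂=0, q₋₁=0, q₋₂=1):
  k=0: a=10, p=10, q=1
  k=1: a=1, p=11, q=1
  k=2: a=5, p=65, q=6
  k=3: a=5, p=336, q=31
  k=4: a=1, p=401, q=37
  k=5: a=2, p=1138, q=105
  k=6: a=1, p=1539, q=142

1539/142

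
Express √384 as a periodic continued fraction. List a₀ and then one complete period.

[19; 1, 1, 2, 9, 2, 1, 1, 38]

a₀ = ⌊√384⌋ = 19.
With m₀=0, d₀=1 and mₖ₊₁ = dₖaₖ − mₖ, dₖ₊₁ = (n − mₖ₊₁²)/dₖ, aₖ₊₁ = ⌊(a₀+mₖ₊₁)/dₖ₊₁⌋:
  k=1: m=19, d=23, a=1
  k=2: m=4, d=16, a=1
  k=3: m=12, d=15, a=2
  k=4: m=18, d=4, a=9
  k=5: m=18, d=15, a=2
  k=6: m=12, d=16, a=1
  k=7: m=4, d=23, a=1
  k=8: m=19, d=1, a=38
d=1 and a=2a₀=38 at k=8, so the next step gives (m, d) = (19, 23) again — its k=1 value — and the period has length 8.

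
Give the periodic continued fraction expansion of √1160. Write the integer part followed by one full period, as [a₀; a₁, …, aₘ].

[34; 17, 68]

a₀ = ⌊√1160⌋ = 34.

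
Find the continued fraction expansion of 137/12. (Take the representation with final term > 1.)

[11; 2, 2, 2]

137 = 11·12 + 5
12 = 2·5 + 2
5 = 2·2 + 1
2 = 2·1 + 0  (stop)
So 137/12 = [11; 2, 2, 2].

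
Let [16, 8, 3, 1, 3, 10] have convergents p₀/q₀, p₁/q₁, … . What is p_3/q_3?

Using pₖ = aₖpₖ₋₁ + pₖ₋₂, qₖ = aₖqₖ₋₁ + qₖ₋₂ (with p₋₁=1, p₋₂=0, q₋₁=0, q₋₂=1):
  k=0: a=16, p=16, q=1
  k=1: a=8, p=129, q=8
  k=2: a=3, p=403, q=25
  k=3: a=1, p=532, q=33

532/33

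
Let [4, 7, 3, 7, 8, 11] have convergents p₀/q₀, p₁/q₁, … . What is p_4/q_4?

Using pₖ = aₖpₖ₋₁ + pₖ₋₂, qₖ = aₖqₖ₋₁ + qₖ₋₂ (with p₋₁=1, p₋₂=0, q₋₁=0, q₋₂=1):
  k=0: a=4, p=4, q=1
  k=1: a=7, p=29, q=7
  k=2: a=3, p=91, q=22
  k=3: a=7, p=666, q=161
  k=4: a=8, p=5419, q=1310

5419/1310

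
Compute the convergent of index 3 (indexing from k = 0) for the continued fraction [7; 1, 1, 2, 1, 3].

Using pₖ = aₖpₖ₋₁ + pₖ₋₂, qₖ = aₖqₖ₋₁ + qₖ₋₂ (with p₋₁=1, p₋₂=0, q₋₁=0, q₋₂=1):
  k=0: a=7, p=7, q=1
  k=1: a=1, p=8, q=1
  k=2: a=1, p=15, q=2
  k=3: a=2, p=38, q=5

38/5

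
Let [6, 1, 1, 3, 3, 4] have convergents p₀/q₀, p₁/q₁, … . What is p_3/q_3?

46/7

Using pₖ = aₖpₖ₋₁ + pₖ₋₂, qₖ = aₖqₖ₋₁ + qₖ₋₂ (with p₋₁=1, p₋₂=0, q₋₁=0, q₋₂=1):
  k=0: a=6, p=6, q=1
  k=1: a=1, p=7, q=1
  k=2: a=1, p=13, q=2
  k=3: a=3, p=46, q=7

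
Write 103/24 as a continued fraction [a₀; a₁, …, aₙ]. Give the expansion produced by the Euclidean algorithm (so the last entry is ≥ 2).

[4; 3, 2, 3]

103 = 4*24 + 7
24 = 3*7 + 3
7 = 2*3 + 1
3 = 3*1 + 0  (stop)
So 103/24 = [4; 3, 2, 3].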